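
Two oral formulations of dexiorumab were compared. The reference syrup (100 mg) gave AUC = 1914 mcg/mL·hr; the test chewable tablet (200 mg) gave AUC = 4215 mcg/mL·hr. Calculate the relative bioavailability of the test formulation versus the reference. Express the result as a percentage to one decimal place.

F_rel = 110.1%

F_rel = (AUC_test/D_test) / (AUC_ref/D_ref)
      = (4215/200) / (1914/100)
      = 21.075 / 19.14 = 1.1011 = 110.11%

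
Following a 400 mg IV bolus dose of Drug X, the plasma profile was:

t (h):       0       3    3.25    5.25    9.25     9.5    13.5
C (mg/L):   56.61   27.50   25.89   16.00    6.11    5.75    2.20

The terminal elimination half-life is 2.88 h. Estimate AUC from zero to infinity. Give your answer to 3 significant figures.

Trapezoidal AUC_0→13.5:
  [0→3]: (56.61+27.50)/2 × 3 = 126.165
  [3→3.25]: (27.50+25.89)/2 × 0.25 = 6.67375
  [3.25→5.25]: (25.89+16.00)/2 × 2 = 41.89
  [5.25→9.25]: (16.00+6.11)/2 × 4 = 44.22
  [9.25→9.5]: (6.11+5.75)/2 × 0.25 = 1.4825
  [9.5→13.5]: (5.75+2.20)/2 × 4 = 15.9
  Sum = 236.33125 mg/L·h
k_e = ln2 / t½ = 0.693147 / 2.88 = 0.2407 h^-1
Extrapolated tail: C_last / k_e = 2.20 / 0.2407 = 9.140
AUC_0→∞ = 236.33125 + 9.140 = 245.47125 mg/L·h

AUC = 245 mg/L·h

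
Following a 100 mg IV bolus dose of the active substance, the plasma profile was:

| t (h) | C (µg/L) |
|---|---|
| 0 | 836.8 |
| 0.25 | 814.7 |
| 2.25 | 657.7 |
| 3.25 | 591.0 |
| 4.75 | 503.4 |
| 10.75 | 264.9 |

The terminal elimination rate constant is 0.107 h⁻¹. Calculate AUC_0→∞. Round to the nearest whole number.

AUC = 7905 µg/L·h

Trapezoidal AUC_0→10.75:
  [0→0.25]: (836.8+814.7)/2 × 0.25 = 206.4375
  [0.25→2.25]: (814.7+657.7)/2 × 2 = 1472.4
  [2.25→3.25]: (657.7+591.0)/2 × 1 = 624.35
  [3.25→4.75]: (591.0+503.4)/2 × 1.5 = 820.8
  [4.75→10.75]: (503.4+264.9)/2 × 6 = 2304.9
  Sum = 5428.8875 µg/L·h
Extrapolated tail: C_last / k_e = 264.9 / 0.107 = 2475.701
AUC_0→∞ = 5428.8875 + 2475.701 = 7904.5885 µg/L·h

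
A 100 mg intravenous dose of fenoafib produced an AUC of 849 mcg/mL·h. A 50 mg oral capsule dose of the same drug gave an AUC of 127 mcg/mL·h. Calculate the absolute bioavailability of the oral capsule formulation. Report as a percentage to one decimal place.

F = (AUC_ev / D_ev) / (AUC_iv / D_iv)
  = (127/50) / (849/100)
  = 2.54 / 8.49 = 0.2992
  = 29.92%

F = 29.9%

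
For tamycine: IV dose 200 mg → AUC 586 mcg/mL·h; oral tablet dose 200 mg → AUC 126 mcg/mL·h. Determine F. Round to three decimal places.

F = 0.215

F = (AUC_ev / D_ev) / (AUC_iv / D_iv)
  = (126/200) / (586/200)
  = 0.63 / 2.93 = 0.2150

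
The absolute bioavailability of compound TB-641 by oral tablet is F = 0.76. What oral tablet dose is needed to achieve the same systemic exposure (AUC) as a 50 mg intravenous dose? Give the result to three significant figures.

D_oral = 65.8 mg

For equal systemic exposure: F × D_ev = D_iv
D_ev = D_iv / F = 50 / 0.76 = 65.7895 mg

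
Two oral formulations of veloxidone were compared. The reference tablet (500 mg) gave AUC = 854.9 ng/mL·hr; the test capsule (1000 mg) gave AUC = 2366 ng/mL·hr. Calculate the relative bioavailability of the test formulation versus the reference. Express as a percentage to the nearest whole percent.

F_rel = (AUC_test/D_test) / (AUC_ref/D_ref)
      = (2366/1000) / (854.9/500)
      = 2.366 / 1.7098 = 1.3838 = 138.38%

F_rel = 138%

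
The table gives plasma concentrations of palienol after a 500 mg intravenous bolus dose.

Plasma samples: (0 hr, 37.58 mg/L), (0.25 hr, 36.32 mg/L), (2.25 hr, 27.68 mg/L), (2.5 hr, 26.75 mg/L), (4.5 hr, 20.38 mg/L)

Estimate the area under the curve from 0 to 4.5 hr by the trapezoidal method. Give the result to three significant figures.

AUC = 127 mg/L·hr

Trapezoidal AUC_0→4.5:
  [0→0.25]: (37.58+36.32)/2 × 0.25 = 9.2375
  [0.25→2.25]: (36.32+27.68)/2 × 2 = 64.0
  [2.25→2.5]: (27.68+26.75)/2 × 0.25 = 6.80375
  [2.5→4.5]: (26.75+20.38)/2 × 2 = 47.13
  Sum = 127.17125 mg/L·hr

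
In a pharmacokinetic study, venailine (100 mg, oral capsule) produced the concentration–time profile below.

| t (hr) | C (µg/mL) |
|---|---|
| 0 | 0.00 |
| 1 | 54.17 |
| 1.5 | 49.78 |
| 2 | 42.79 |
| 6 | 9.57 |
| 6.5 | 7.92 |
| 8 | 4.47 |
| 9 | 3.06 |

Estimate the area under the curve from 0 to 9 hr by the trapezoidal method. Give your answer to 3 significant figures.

AUC = 198 µg/mL·hr

Trapezoidal AUC_0→9:
  [0→1]: (0.00+54.17)/2 × 1 = 27.085
  [1→1.5]: (54.17+49.78)/2 × 0.5 = 25.9875
  [1.5→2]: (49.78+42.79)/2 × 0.5 = 23.1425
  [2→6]: (42.79+9.57)/2 × 4 = 104.72
  [6→6.5]: (9.57+7.92)/2 × 0.5 = 4.3725
  [6.5→8]: (7.92+4.47)/2 × 1.5 = 9.2925
  [8→9]: (4.47+3.06)/2 × 1 = 3.765
  Sum = 198.365 µg/mL·hr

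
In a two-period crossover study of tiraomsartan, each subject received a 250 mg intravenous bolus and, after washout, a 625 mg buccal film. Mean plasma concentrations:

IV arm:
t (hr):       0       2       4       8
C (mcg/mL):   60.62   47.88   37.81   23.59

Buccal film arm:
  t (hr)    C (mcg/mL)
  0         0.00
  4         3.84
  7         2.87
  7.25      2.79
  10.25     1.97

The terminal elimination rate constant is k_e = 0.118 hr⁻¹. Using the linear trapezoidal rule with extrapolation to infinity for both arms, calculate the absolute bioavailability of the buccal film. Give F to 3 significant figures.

Trapezoidal AUC_0→8 (IV):
  [0→2]: (60.62+47.88)/2 × 2 = 108.5
  [2→4]: (47.88+37.81)/2 × 2 = 85.69
  [4→8]: (37.81+23.59)/2 × 4 = 122.8
  Sum = 316.99 mcg/mL·hr
IV tail: 23.59/0.118 = 199.915; AUC_iv,0→∞ = 316.99 + 199.915 = 516.905 mcg/mL·hr
Trapezoidal AUC_0→10.25 (buccal film):
  [0→4]: (0.00+3.84)/2 × 4 = 7.68
  [4→7]: (3.84+2.87)/2 × 3 = 10.065
  [7→7.25]: (2.87+2.79)/2 × 0.25 = 0.7075
  [7.25→10.25]: (2.79+1.97)/2 × 3 = 7.14
  Sum = 25.5925 mcg/mL·hr
buccal film tail: 1.97/0.118 = 16.695; AUC_ev,0→∞ = 25.5925 + 16.695 = 42.2875 mcg/mL·hr
F = (AUC_ev/D_ev)/(AUC_iv/D_iv) = (42.2875/625)/(516.905/250) = 0.06766/2.06762 = 0.0327

F = 0.0327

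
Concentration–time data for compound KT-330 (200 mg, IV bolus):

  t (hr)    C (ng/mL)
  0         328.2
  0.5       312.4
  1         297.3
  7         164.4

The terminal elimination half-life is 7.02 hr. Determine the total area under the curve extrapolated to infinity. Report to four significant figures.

Trapezoidal AUC_0→7:
  [0→0.5]: (328.2+312.4)/2 × 0.5 = 160.15
  [0.5→1]: (312.4+297.3)/2 × 0.5 = 152.425
  [1→7]: (297.3+164.4)/2 × 6 = 1385.1
  Sum = 1697.675 ng/mL·hr
k_e = ln2 / t½ = 0.693147 / 7.02 = 0.0987 hr^-1
Extrapolated tail: C_last / k_e = 164.4 / 0.0987 = 1665.653
AUC_0→∞ = 1697.675 + 1665.653 = 3363.328 ng/mL·hr

AUC = 3363 ng/mL·hr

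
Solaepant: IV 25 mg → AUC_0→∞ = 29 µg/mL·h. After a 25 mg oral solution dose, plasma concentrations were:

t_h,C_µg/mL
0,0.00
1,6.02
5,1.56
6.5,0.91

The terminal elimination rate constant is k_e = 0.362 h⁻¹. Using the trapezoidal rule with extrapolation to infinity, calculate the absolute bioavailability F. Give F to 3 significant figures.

F = 0.777

Trapezoidal AUC_0→6.5 (oral solution):
  [0→1]: (0.00+6.02)/2 × 1 = 3.01
  [1→5]: (6.02+1.56)/2 × 4 = 15.16
  [5→6.5]: (1.56+0.91)/2 × 1.5 = 1.8525
  Sum = 20.0225 µg/mL·h
Tail: C_last/k_e = 0.91/0.362 = 2.514
AUC_0→∞ (oral solution) = 20.0225 + 2.514 = 22.5365 µg/mL·h
F = (AUC_ev/D_ev)/(AUC_iv/D_iv) = (22.5365/25)/(29/25) = 0.90146/1.16 = 0.7771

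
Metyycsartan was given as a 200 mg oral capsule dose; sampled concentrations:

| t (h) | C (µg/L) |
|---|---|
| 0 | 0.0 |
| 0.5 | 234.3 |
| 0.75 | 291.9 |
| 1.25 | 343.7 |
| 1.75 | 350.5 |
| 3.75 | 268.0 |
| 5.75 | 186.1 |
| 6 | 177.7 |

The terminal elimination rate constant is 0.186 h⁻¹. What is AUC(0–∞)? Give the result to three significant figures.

AUC = 2530 µg/L·h

Trapezoidal AUC_0→6:
  [0→0.5]: (0.0+234.3)/2 × 0.5 = 58.575
  [0.5→0.75]: (234.3+291.9)/2 × 0.25 = 65.775
  [0.75→1.25]: (291.9+343.7)/2 × 0.5 = 158.9
  [1.25→1.75]: (343.7+350.5)/2 × 0.5 = 173.55
  [1.75→3.75]: (350.5+268.0)/2 × 2 = 618.5
  [3.75→5.75]: (268.0+186.1)/2 × 2 = 454.1
  [5.75→6]: (186.1+177.7)/2 × 0.25 = 45.475
  Sum = 1574.875 µg/L·h
Extrapolated tail: C_last / k_e = 177.7 / 0.186 = 955.376
AUC_0→∞ = 1574.875 + 955.376 = 2530.251 µg/L·h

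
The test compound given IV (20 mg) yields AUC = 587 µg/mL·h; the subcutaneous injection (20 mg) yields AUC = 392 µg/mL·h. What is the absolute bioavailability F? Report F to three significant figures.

F = 0.668

F = (AUC_ev / D_ev) / (AUC_iv / D_iv)
  = (392/20) / (587/20)
  = 19.6 / 29.35 = 0.6678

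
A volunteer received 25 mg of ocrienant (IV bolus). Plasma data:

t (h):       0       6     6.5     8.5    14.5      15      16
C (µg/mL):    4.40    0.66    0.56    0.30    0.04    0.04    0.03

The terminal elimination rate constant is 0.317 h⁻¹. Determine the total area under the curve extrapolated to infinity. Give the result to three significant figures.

Trapezoidal AUC_0→16:
  [0→6]: (4.40+0.66)/2 × 6 = 15.18
  [6→6.5]: (0.66+0.56)/2 × 0.5 = 0.305
  [6.5→8.5]: (0.56+0.30)/2 × 2 = 0.86
  [8.5→14.5]: (0.30+0.04)/2 × 6 = 1.02
  [14.5→15]: (0.04+0.04)/2 × 0.5 = 0.02
  [15→16]: (0.04+0.03)/2 × 1 = 0.035
  Sum = 17.42 µg/mL·h
Extrapolated tail: C_last / k_e = 0.03 / 0.317 = 0.095
AUC_0→∞ = 17.42 + 0.095 = 17.515 µg/mL·h

AUC = 17.5 µg/mL·h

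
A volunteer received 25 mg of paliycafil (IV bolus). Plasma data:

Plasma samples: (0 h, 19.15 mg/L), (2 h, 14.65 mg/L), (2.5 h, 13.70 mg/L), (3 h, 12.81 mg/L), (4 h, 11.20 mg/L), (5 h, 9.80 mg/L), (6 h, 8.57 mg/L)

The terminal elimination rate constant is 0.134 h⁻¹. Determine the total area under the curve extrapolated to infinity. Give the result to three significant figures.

Trapezoidal AUC_0→6:
  [0→2]: (19.15+14.65)/2 × 2 = 33.8
  [2→2.5]: (14.65+13.70)/2 × 0.5 = 7.0875
  [2.5→3]: (13.70+12.81)/2 × 0.5 = 6.6275
  [3→4]: (12.81+11.20)/2 × 1 = 12.005
  [4→5]: (11.20+9.80)/2 × 1 = 10.5
  [5→6]: (9.80+8.57)/2 × 1 = 9.185
  Sum = 79.205 mg/L·h
Extrapolated tail: C_last / k_e = 8.57 / 0.134 = 63.955
AUC_0→∞ = 79.205 + 63.955 = 143.16 mg/L·h

AUC = 143 mg/L·h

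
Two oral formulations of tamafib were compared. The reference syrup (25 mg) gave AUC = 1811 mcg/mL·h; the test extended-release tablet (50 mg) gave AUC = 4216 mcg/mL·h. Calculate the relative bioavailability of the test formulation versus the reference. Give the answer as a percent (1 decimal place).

F_rel = (AUC_test/D_test) / (AUC_ref/D_ref)
      = (4216/50) / (1811/25)
      = 84.32 / 72.44 = 1.1640 = 116.40%

F_rel = 116.4%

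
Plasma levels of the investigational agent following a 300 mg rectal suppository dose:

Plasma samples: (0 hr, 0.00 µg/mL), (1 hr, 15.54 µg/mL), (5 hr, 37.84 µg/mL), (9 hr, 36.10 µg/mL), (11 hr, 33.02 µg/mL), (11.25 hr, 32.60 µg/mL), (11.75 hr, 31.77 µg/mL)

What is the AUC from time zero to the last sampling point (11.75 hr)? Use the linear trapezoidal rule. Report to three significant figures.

AUC = 356 µg/mL·hr

Trapezoidal AUC_0→11.75:
  [0→1]: (0.00+15.54)/2 × 1 = 7.77
  [1→5]: (15.54+37.84)/2 × 4 = 106.76
  [5→9]: (37.84+36.10)/2 × 4 = 147.88
  [9→11]: (36.10+33.02)/2 × 2 = 69.12
  [11→11.25]: (33.02+32.60)/2 × 0.25 = 8.2025
  [11.25→11.75]: (32.60+31.77)/2 × 0.5 = 16.0925
  Sum = 355.825 µg/mL·hr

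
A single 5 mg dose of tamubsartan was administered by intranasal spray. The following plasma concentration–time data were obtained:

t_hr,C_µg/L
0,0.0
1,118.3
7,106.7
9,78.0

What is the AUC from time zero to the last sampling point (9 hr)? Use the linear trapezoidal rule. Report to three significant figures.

AUC = 919 µg/L·hr

Trapezoidal AUC_0→9:
  [0→1]: (0.0+118.3)/2 × 1 = 59.15
  [1→7]: (118.3+106.7)/2 × 6 = 675.0
  [7→9]: (106.7+78.0)/2 × 2 = 184.7
  Sum = 918.85 µg/L·hr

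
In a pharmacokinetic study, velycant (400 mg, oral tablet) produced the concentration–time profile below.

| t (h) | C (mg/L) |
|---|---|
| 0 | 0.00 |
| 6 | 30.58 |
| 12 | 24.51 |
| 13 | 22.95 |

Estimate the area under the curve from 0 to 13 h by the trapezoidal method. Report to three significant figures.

AUC = 281 mg/L·h

Trapezoidal AUC_0→13:
  [0→6]: (0.00+30.58)/2 × 6 = 91.74
  [6→12]: (30.58+24.51)/2 × 6 = 165.27
  [12→13]: (24.51+22.95)/2 × 1 = 23.73
  Sum = 280.74 mg/L·h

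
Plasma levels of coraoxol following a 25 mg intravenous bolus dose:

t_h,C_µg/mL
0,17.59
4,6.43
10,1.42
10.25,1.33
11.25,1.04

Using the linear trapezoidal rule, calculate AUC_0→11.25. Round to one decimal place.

AUC = 73.1 µg/mL·h

Trapezoidal AUC_0→11.25:
  [0→4]: (17.59+6.43)/2 × 4 = 48.04
  [4→10]: (6.43+1.42)/2 × 6 = 23.55
  [10→10.25]: (1.42+1.33)/2 × 0.25 = 0.34375
  [10.25→11.25]: (1.33+1.04)/2 × 1 = 1.185
  Sum = 73.11875 µg/mL·h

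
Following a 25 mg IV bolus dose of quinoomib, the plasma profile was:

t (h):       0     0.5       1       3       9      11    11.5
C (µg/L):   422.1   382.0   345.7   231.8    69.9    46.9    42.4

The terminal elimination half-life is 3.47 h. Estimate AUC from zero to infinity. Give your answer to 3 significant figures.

AUC = 2220 µg/L·h

Trapezoidal AUC_0→11.5:
  [0→0.5]: (422.1+382.0)/2 × 0.5 = 201.025
  [0.5→1]: (382.0+345.7)/2 × 0.5 = 181.925
  [1→3]: (345.7+231.8)/2 × 2 = 577.5
  [3→9]: (231.8+69.9)/2 × 6 = 905.1
  [9→11]: (69.9+46.9)/2 × 2 = 116.8
  [11→11.5]: (46.9+42.4)/2 × 0.5 = 22.325
  Sum = 2004.675 µg/L·h
k_e = ln2 / t½ = 0.693147 / 3.47 = 0.1998 h^-1
Extrapolated tail: C_last / k_e = 42.4 / 0.1998 = 212.212
AUC_0→∞ = 2004.675 + 212.212 = 2216.887 µg/L·h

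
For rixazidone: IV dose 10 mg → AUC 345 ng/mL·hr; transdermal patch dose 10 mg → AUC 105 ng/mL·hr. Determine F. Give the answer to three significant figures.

F = (AUC_ev / D_ev) / (AUC_iv / D_iv)
  = (105/10) / (345/10)
  = 10.5 / 34.5 = 0.3043

F = 0.304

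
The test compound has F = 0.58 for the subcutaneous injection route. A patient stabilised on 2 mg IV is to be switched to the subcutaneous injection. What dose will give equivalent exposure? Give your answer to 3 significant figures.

D_subcutaneous = 3.45 mg

For equal systemic exposure: F × D_ev = D_iv
D_ev = D_iv / F = 2 / 0.58 = 3.44828 mg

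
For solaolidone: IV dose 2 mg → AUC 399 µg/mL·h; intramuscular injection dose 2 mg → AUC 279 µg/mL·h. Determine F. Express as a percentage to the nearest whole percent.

F = 70%

F = (AUC_ev / D_ev) / (AUC_iv / D_iv)
  = (279/2) / (399/2)
  = 139.5 / 199.5 = 0.6992
  = 69.92%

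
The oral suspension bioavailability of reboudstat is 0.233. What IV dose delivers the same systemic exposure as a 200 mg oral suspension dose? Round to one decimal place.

Systemic exposure from an extravascular dose = F × D_ev, so the equivalent IV dose is F × D_ev.
D_iv = F × D_ev = 0.233 × 200 = 46.6 mg

D_iv = 46.6 mg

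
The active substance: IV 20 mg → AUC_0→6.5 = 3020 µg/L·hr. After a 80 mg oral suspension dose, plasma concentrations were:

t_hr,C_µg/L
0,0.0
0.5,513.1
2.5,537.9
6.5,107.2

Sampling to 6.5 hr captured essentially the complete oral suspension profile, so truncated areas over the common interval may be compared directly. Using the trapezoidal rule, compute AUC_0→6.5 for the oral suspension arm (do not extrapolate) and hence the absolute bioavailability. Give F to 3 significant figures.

Trapezoidal AUC_0→6.5 (oral suspension):
  [0→0.5]: (0.0+513.1)/2 × 0.5 = 128.275
  [0.5→2.5]: (513.1+537.9)/2 × 2 = 1051.0
  [2.5→6.5]: (537.9+107.2)/2 × 4 = 1290.2
  Sum = 2469.475 µg/L·hr
F = (AUC_ev/D_ev)/(AUC_iv/D_iv) = (2469.475/80)/(3020/20) = 30.8684/151 = 0.2044

F = 0.204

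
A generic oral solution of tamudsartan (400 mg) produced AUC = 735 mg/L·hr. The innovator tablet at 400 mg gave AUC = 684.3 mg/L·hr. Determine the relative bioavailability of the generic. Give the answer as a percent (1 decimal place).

F_rel = 107.4%

F_rel = (AUC_test/D_test) / (AUC_ref/D_ref)
      = (735/400) / (684.3/400)
      = 1.8375 / 1.71075 = 1.0741 = 107.41%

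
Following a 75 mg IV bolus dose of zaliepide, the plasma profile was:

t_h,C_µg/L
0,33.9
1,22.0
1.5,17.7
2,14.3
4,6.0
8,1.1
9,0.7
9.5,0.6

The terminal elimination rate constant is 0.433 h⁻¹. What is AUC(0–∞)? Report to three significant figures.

AUC = 83.0 µg/L·h

Trapezoidal AUC_0→9.5:
  [0→1]: (33.9+22.0)/2 × 1 = 27.95
  [1→1.5]: (22.0+17.7)/2 × 0.5 = 9.925
  [1.5→2]: (17.7+14.3)/2 × 0.5 = 8.0
  [2→4]: (14.3+6.0)/2 × 2 = 20.3
  [4→8]: (6.0+1.1)/2 × 4 = 14.2
  [8→9]: (1.1+0.7)/2 × 1 = 0.9
  [9→9.5]: (0.7+0.6)/2 × 0.5 = 0.325
  Sum = 81.6 µg/L·h
Extrapolated tail: C_last / k_e = 0.6 / 0.433 = 1.386
AUC_0→∞ = 81.6 + 1.386 = 82.986 µg/L·h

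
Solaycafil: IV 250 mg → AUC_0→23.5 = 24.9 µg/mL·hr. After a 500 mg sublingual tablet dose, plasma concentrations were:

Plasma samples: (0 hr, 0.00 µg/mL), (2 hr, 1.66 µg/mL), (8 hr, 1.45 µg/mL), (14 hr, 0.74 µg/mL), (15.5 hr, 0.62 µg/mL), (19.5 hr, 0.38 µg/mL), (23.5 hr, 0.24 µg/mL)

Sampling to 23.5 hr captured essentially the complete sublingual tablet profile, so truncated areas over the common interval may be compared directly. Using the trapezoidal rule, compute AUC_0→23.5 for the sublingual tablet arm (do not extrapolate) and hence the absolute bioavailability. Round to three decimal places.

Trapezoidal AUC_0→23.5 (sublingual tablet):
  [0→2]: (0.00+1.66)/2 × 2 = 1.66
  [2→8]: (1.66+1.45)/2 × 6 = 9.33
  [8→14]: (1.45+0.74)/2 × 6 = 6.57
  [14→15.5]: (0.74+0.62)/2 × 1.5 = 1.02
  [15.5→19.5]: (0.62+0.38)/2 × 4 = 2.0
  [19.5→23.5]: (0.38+0.24)/2 × 4 = 1.24
  Sum = 21.82 µg/mL·hr
F = (AUC_ev/D_ev)/(AUC_iv/D_iv) = (21.82/500)/(24.9/250) = 0.04364/0.0996 = 0.4382

F = 0.438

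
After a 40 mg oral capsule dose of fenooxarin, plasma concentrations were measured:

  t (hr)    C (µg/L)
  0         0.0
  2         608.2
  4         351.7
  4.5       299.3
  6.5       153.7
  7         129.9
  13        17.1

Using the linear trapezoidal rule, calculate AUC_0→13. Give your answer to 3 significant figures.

Trapezoidal AUC_0→13:
  [0→2]: (0.0+608.2)/2 × 2 = 608.2
  [2→4]: (608.2+351.7)/2 × 2 = 959.9
  [4→4.5]: (351.7+299.3)/2 × 0.5 = 162.75
  [4.5→6.5]: (299.3+153.7)/2 × 2 = 453.0
  [6.5→7]: (153.7+129.9)/2 × 0.5 = 70.9
  [7→13]: (129.9+17.1)/2 × 6 = 441.0
  Sum = 2695.75 µg/L·hr

AUC = 2700 µg/L·hr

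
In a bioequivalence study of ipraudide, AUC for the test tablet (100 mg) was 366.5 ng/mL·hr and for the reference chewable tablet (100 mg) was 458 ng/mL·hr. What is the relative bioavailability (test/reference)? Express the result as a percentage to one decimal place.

F_rel = (AUC_test/D_test) / (AUC_ref/D_ref)
      = (366.5/100) / (458/100)
      = 3.665 / 4.58 = 0.8002 = 80.02%

F_rel = 80.0%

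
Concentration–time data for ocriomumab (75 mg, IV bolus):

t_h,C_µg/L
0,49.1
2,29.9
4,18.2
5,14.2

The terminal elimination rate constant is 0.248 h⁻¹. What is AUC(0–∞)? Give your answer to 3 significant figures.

AUC = 201 µg/L·h

Trapezoidal AUC_0→5:
  [0→2]: (49.1+29.9)/2 × 2 = 79.0
  [2→4]: (29.9+18.2)/2 × 2 = 48.1
  [4→5]: (18.2+14.2)/2 × 1 = 16.2
  Sum = 143.3 µg/L·h
Extrapolated tail: C_last / k_e = 14.2 / 0.248 = 57.258
AUC_0→∞ = 143.3 + 57.258 = 200.558 µg/L·h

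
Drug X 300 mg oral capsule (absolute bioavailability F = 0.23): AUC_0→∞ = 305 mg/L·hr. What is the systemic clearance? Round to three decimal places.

CL = F × Dose / AUC_0→∞
   = 0.23 × 300 / 305 = 0.22623 L/hr

CL = 0.226 L/hr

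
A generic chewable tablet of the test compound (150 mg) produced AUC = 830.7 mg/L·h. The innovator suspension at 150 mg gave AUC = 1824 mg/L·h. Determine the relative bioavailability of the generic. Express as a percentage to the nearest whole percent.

F_rel = 46%

F_rel = (AUC_test/D_test) / (AUC_ref/D_ref)
      = (830.7/150) / (1824/150)
      = 5.538 / 12.16 = 0.4554 = 45.54%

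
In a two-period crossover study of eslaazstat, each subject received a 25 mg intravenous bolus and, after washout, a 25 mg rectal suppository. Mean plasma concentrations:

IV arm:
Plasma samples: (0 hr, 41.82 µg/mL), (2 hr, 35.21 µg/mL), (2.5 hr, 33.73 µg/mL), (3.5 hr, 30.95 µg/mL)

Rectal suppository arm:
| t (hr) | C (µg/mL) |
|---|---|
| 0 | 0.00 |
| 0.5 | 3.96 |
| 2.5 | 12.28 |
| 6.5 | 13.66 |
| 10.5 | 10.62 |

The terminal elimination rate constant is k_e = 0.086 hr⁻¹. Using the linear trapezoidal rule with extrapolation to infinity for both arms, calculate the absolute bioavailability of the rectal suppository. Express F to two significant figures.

F = 0.50

Trapezoidal AUC_0→3.5 (IV):
  [0→2]: (41.82+35.21)/2 × 2 = 77.03
  [2→2.5]: (35.21+33.73)/2 × 0.5 = 17.235
  [2.5→3.5]: (33.73+30.95)/2 × 1 = 32.34
  Sum = 126.605 µg/mL·hr
IV tail: 30.95/0.086 = 359.884; AUC_iv,0→∞ = 126.605 + 359.884 = 486.489 µg/mL·hr
Trapezoidal AUC_0→10.5 (rectal suppository):
  [0→0.5]: (0.00+3.96)/2 × 0.5 = 0.99
  [0.5→2.5]: (3.96+12.28)/2 × 2 = 16.24
  [2.5→6.5]: (12.28+13.66)/2 × 4 = 51.88
  [6.5→10.5]: (13.66+10.62)/2 × 4 = 48.56
  Sum = 117.67 µg/mL·hr
rectal suppository tail: 10.62/0.086 = 123.488; AUC_ev,0→∞ = 117.67 + 123.488 = 241.158 µg/mL·hr
F = (AUC_ev/D_ev)/(AUC_iv/D_iv) = (241.158/25)/(486.489/25) = 9.64632/19.45956 = 0.4957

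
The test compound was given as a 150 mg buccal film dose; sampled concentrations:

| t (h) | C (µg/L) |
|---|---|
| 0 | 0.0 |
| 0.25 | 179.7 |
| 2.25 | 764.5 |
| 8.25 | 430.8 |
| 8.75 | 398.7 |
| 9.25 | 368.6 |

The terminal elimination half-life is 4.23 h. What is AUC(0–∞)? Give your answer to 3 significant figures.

AUC = 7200 µg/L·h

Trapezoidal AUC_0→9.25:
  [0→0.25]: (0.0+179.7)/2 × 0.25 = 22.4625
  [0.25→2.25]: (179.7+764.5)/2 × 2 = 944.2
  [2.25→8.25]: (764.5+430.8)/2 × 6 = 3585.9
  [8.25→8.75]: (430.8+398.7)/2 × 0.5 = 207.375
  [8.75→9.25]: (398.7+368.6)/2 × 0.5 = 191.825
  Sum = 4951.7625 µg/L·h
k_e = ln2 / t½ = 0.693147 / 4.23 = 0.1639 h^-1
Extrapolated tail: C_last / k_e = 368.6 / 0.1639 = 2248.932
AUC_0→∞ = 4951.7625 + 2248.932 = 7200.6945 µg/L·h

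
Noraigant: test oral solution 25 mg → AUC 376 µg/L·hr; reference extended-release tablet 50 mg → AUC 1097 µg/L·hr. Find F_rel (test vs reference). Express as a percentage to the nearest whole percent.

F_rel = 69%

F_rel = (AUC_test/D_test) / (AUC_ref/D_ref)
      = (376/25) / (1097/50)
      = 15.04 / 21.94 = 0.6855 = 68.55%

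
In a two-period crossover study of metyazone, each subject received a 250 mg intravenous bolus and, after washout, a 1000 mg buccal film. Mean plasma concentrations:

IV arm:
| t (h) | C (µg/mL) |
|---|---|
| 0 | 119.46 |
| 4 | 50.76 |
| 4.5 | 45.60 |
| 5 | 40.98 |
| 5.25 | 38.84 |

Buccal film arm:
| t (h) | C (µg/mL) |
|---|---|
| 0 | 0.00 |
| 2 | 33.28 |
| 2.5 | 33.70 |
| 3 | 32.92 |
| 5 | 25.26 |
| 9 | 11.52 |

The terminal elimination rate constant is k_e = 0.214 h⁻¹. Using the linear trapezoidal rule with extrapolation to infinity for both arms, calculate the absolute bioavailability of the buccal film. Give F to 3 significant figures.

F = 0.109

Trapezoidal AUC_0→5.25 (IV):
  [0→4]: (119.46+50.76)/2 × 4 = 340.44
  [4→4.5]: (50.76+45.60)/2 × 0.5 = 24.09
  [4.5→5]: (45.60+40.98)/2 × 0.5 = 21.645
  [5→5.25]: (40.98+38.84)/2 × 0.25 = 9.9775
  Sum = 396.1525 µg/mL·h
IV tail: 38.84/0.214 = 181.495; AUC_iv,0→∞ = 396.1525 + 181.495 = 577.6475 µg/mL·h
Trapezoidal AUC_0→9 (buccal film):
  [0→2]: (0.00+33.28)/2 × 2 = 33.28
  [2→2.5]: (33.28+33.70)/2 × 0.5 = 16.745
  [2.5→3]: (33.70+32.92)/2 × 0.5 = 16.655
  [3→5]: (32.92+25.26)/2 × 2 = 58.18
  [5→9]: (25.26+11.52)/2 × 4 = 73.56
  Sum = 198.42 µg/mL·h
buccal film tail: 11.52/0.214 = 53.832; AUC_ev,0→∞ = 198.42 + 53.832 = 252.252 µg/mL·h
F = (AUC_ev/D_ev)/(AUC_iv/D_iv) = (252.252/1000)/(577.6475/250) = 0.252252/2.31059 = 0.1092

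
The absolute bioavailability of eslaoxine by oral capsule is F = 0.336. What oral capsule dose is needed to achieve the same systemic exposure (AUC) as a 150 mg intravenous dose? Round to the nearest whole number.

For equal systemic exposure: F × D_ev = D_iv
D_ev = D_iv / F = 150 / 0.336 = 446.429 mg

D_oral = 446 mg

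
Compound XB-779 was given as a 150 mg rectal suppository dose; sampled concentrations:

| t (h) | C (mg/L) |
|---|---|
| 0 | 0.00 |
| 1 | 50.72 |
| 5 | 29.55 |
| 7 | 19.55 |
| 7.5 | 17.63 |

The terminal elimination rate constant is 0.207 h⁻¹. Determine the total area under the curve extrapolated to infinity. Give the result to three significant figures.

AUC = 329 mg/L·h

Trapezoidal AUC_0→7.5:
  [0→1]: (0.00+50.72)/2 × 1 = 25.36
  [1→5]: (50.72+29.55)/2 × 4 = 160.54
  [5→7]: (29.55+19.55)/2 × 2 = 49.1
  [7→7.5]: (19.55+17.63)/2 × 0.5 = 9.295
  Sum = 244.295 mg/L·h
Extrapolated tail: C_last / k_e = 17.63 / 0.207 = 85.169
AUC_0→∞ = 244.295 + 85.169 = 329.464 mg/L·h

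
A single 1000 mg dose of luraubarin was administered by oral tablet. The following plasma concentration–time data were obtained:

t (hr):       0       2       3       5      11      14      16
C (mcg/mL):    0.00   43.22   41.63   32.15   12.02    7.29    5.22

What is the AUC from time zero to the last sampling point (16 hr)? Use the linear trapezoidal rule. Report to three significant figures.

Trapezoidal AUC_0→16:
  [0→2]: (0.00+43.22)/2 × 2 = 43.22
  [2→3]: (43.22+41.63)/2 × 1 = 42.425
  [3→5]: (41.63+32.15)/2 × 2 = 73.78
  [5→11]: (32.15+12.02)/2 × 6 = 132.51
  [11→14]: (12.02+7.29)/2 × 3 = 28.965
  [14→16]: (7.29+5.22)/2 × 2 = 12.51
  Sum = 333.41 mcg/mL·hr

AUC = 333 mcg/mL·hr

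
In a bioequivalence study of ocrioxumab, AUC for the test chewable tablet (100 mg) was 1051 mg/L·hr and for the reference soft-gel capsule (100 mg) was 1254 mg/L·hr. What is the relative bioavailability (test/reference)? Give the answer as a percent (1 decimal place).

F_rel = (AUC_test/D_test) / (AUC_ref/D_ref)
      = (1051/100) / (1254/100)
      = 10.51 / 12.54 = 0.8381 = 83.81%

F_rel = 83.8%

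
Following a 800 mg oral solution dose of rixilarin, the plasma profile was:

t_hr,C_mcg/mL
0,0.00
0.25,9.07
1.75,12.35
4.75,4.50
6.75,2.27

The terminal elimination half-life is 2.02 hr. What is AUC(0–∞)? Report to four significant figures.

Trapezoidal AUC_0→6.75:
  [0→0.25]: (0.00+9.07)/2 × 0.25 = 1.13375
  [0.25→1.75]: (9.07+12.35)/2 × 1.5 = 16.065
  [1.75→4.75]: (12.35+4.50)/2 × 3 = 25.275
  [4.75→6.75]: (4.50+2.27)/2 × 2 = 6.77
  Sum = 49.24375 mcg/mL·hr
k_e = ln2 / t½ = 0.693147 / 2.02 = 0.3431 hr^-1
Extrapolated tail: C_last / k_e = 2.27 / 0.3431 = 6.616
AUC_0→∞ = 49.24375 + 6.616 = 55.85975 mcg/mL·hr

AUC = 55.86 mcg/mL·hr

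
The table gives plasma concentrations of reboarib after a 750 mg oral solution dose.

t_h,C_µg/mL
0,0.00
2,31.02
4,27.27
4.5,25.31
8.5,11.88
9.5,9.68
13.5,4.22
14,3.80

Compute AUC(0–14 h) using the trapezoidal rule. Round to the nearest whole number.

AUC = 217 µg/mL·h

Trapezoidal AUC_0→14:
  [0→2]: (0.00+31.02)/2 × 2 = 31.02
  [2→4]: (31.02+27.27)/2 × 2 = 58.29
  [4→4.5]: (27.27+25.31)/2 × 0.5 = 13.145
  [4.5→8.5]: (25.31+11.88)/2 × 4 = 74.38
  [8.5→9.5]: (11.88+9.68)/2 × 1 = 10.78
  [9.5→13.5]: (9.68+4.22)/2 × 4 = 27.8
  [13.5→14]: (4.22+3.80)/2 × 0.5 = 2.005
  Sum = 217.42 µg/mL·h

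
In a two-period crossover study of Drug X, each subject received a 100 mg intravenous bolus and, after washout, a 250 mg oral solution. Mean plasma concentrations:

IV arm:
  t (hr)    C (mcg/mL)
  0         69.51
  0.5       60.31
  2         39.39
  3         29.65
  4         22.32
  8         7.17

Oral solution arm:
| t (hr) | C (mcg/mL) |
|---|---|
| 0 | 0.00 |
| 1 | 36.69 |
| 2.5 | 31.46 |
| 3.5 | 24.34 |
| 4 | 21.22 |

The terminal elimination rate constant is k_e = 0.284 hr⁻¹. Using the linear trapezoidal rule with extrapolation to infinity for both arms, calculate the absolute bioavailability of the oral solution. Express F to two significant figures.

F = 0.29

Trapezoidal AUC_0→8 (IV):
  [0→0.5]: (69.51+60.31)/2 × 0.5 = 32.455
  [0.5→2]: (60.31+39.39)/2 × 1.5 = 74.775
  [2→3]: (39.39+29.65)/2 × 1 = 34.52
  [3→4]: (29.65+22.32)/2 × 1 = 25.985
  [4→8]: (22.32+7.17)/2 × 4 = 58.98
  Sum = 226.715 mcg/mL·hr
IV tail: 7.17/0.284 = 25.246; AUC_iv,0→∞ = 226.715 + 25.246 = 251.961 mcg/mL·hr
Trapezoidal AUC_0→4 (oral solution):
  [0→1]: (0.00+36.69)/2 × 1 = 18.345
  [1→2.5]: (36.69+31.46)/2 × 1.5 = 51.1125
  [2.5→3.5]: (31.46+24.34)/2 × 1 = 27.9
  [3.5→4]: (24.34+21.22)/2 × 0.5 = 11.39
  Sum = 108.7475 mcg/mL·hr
oral solution tail: 21.22/0.284 = 74.718; AUC_ev,0→∞ = 108.7475 + 74.718 = 183.4655 mcg/mL·hr
F = (AUC_ev/D_ev)/(AUC_iv/D_iv) = (183.4655/250)/(251.961/100) = 0.733862/2.51961 = 0.2913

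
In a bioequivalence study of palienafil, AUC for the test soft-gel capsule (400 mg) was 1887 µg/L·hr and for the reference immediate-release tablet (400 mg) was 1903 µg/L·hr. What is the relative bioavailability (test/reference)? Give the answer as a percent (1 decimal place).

F_rel = 99.2%

F_rel = (AUC_test/D_test) / (AUC_ref/D_ref)
      = (1887/400) / (1903/400)
      = 4.7175 / 4.7575 = 0.9916 = 99.16%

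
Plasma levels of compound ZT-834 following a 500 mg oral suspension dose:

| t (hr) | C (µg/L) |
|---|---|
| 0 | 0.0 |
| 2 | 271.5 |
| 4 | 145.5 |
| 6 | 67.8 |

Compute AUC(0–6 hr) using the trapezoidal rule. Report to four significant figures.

AUC = 901.8 µg/L·hr

Trapezoidal AUC_0→6:
  [0→2]: (0.0+271.5)/2 × 2 = 271.5
  [2→4]: (271.5+145.5)/2 × 2 = 417.0
  [4→6]: (145.5+67.8)/2 × 2 = 213.3
  Sum = 901.8 µg/L·hr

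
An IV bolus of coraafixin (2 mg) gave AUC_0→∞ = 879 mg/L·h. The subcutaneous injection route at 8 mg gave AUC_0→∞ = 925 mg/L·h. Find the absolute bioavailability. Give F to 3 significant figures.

F = (AUC_ev / D_ev) / (AUC_iv / D_iv)
  = (925/8) / (879/2)
  = 115.625 / 439.5 = 0.2631

F = 0.263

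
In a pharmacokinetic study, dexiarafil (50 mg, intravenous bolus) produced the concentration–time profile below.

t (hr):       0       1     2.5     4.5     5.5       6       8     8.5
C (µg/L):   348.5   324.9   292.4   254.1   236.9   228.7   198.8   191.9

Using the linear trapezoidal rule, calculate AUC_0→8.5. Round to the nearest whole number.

Trapezoidal AUC_0→8.5:
  [0→1]: (348.5+324.9)/2 × 1 = 336.7
  [1→2.5]: (324.9+292.4)/2 × 1.5 = 462.975
  [2.5→4.5]: (292.4+254.1)/2 × 2 = 546.5
  [4.5→5.5]: (254.1+236.9)/2 × 1 = 245.5
  [5.5→6]: (236.9+228.7)/2 × 0.5 = 116.4
  [6→8]: (228.7+198.8)/2 × 2 = 427.5
  [8→8.5]: (198.8+191.9)/2 × 0.5 = 97.675
  Sum = 2233.25 µg/L·hr

AUC = 2233 µg/L·hr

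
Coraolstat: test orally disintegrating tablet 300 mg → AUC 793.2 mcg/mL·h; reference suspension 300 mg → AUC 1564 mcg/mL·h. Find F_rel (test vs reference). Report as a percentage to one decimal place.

F_rel = 50.7%

F_rel = (AUC_test/D_test) / (AUC_ref/D_ref)
      = (793.2/300) / (1564/300)
      = 2.644 / 5.21333 = 0.5072 = 50.72%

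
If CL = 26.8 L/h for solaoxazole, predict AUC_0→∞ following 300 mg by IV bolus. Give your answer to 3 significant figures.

AUC_0→∞ = Dose_iv / CL
        = 300 / 26.8 = 11.194 mg/L·h

AUC = 11.2 mg/L·h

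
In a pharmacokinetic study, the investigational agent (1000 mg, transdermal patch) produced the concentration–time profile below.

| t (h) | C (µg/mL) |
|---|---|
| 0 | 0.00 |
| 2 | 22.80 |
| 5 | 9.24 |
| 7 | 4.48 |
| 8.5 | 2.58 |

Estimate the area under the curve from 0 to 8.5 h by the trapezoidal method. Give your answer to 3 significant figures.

Trapezoidal AUC_0→8.5:
  [0→2]: (0.00+22.80)/2 × 2 = 22.8
  [2→5]: (22.80+9.24)/2 × 3 = 48.06
  [5→7]: (9.24+4.48)/2 × 2 = 13.72
  [7→8.5]: (4.48+2.58)/2 × 1.5 = 5.295
  Sum = 89.875 µg/mL·h

AUC = 89.9 µg/mL·h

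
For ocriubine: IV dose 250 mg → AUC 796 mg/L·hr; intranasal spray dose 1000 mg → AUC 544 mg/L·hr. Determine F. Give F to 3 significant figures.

F = 0.171

F = (AUC_ev / D_ev) / (AUC_iv / D_iv)
  = (544/1000) / (796/250)
  = 0.544 / 3.184 = 0.1709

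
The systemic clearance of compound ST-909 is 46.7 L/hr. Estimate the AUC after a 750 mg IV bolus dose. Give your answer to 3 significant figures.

AUC_0→∞ = Dose_iv / CL
        = 750 / 46.7 = 16.06 mg/L·hr

AUC = 16.1 mg/L·hr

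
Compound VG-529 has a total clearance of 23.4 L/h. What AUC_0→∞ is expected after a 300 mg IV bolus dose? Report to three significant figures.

AUC = 12.8 mg/L·h

AUC_0→∞ = Dose_iv / CL
        = 300 / 23.4 = 12.8205 mg/L·h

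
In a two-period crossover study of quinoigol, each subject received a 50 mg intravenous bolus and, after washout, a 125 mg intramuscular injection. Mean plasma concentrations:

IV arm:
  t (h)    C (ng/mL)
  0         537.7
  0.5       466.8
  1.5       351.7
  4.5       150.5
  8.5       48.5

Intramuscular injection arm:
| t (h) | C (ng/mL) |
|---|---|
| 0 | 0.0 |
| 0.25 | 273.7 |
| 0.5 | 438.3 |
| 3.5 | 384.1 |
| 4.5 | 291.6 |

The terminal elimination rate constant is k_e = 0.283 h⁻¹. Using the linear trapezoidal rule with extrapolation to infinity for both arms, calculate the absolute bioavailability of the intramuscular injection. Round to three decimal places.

F = 0.550

Trapezoidal AUC_0→8.5 (IV):
  [0→0.5]: (537.7+466.8)/2 × 0.5 = 251.125
  [0.5→1.5]: (466.8+351.7)/2 × 1 = 409.25
  [1.5→4.5]: (351.7+150.5)/2 × 3 = 753.3
  [4.5→8.5]: (150.5+48.5)/2 × 4 = 398.0
  Sum = 1811.675 ng/mL·h
IV tail: 48.5/0.283 = 171.378; AUC_iv,0→∞ = 1811.675 + 171.378 = 1983.053 ng/mL·h
Trapezoidal AUC_0→4.5 (intramuscular injection):
  [0→0.25]: (0.0+273.7)/2 × 0.25 = 34.2125
  [0.25→0.5]: (273.7+438.3)/2 × 0.25 = 89.0
  [0.5→3.5]: (438.3+384.1)/2 × 3 = 1233.6
  [3.5→4.5]: (384.1+291.6)/2 × 1 = 337.85
  Sum = 1694.6625 ng/mL·h
intramuscular injection tail: 291.6/0.283 = 1030.389; AUC_ev,0→∞ = 1694.6625 + 1030.389 = 2725.0515 ng/mL·h
F = (AUC_ev/D_ev)/(AUC_iv/D_iv) = (2725.0515/125)/(1983.053/50) = 21.800412/39.66106 = 0.5497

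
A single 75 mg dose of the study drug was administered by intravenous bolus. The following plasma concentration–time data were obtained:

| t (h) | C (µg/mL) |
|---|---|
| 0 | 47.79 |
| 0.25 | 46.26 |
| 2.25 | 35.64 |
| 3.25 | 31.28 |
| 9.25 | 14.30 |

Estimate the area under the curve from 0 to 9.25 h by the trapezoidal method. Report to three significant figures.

Trapezoidal AUC_0→9.25:
  [0→0.25]: (47.79+46.26)/2 × 0.25 = 11.75625
  [0.25→2.25]: (46.26+35.64)/2 × 2 = 81.9
  [2.25→3.25]: (35.64+31.28)/2 × 1 = 33.46
  [3.25→9.25]: (31.28+14.30)/2 × 6 = 136.74
  Sum = 263.85625 µg/mL·h

AUC = 264 µg/mL·h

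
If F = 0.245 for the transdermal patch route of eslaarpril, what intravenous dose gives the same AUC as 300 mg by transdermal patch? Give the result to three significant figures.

Systemic exposure from an extravascular dose = F × D_ev, so the equivalent IV dose is F × D_ev.
D_iv = F × D_ev = 0.245 × 300 = 73.5 mg

D_iv = 73.5 mg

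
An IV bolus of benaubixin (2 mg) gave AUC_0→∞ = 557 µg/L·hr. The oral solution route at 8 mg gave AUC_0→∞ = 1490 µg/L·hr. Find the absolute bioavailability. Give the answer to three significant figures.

F = 0.669

F = (AUC_ev / D_ev) / (AUC_iv / D_iv)
  = (1490/8) / (557/2)
  = 186.25 / 278.5 = 0.6688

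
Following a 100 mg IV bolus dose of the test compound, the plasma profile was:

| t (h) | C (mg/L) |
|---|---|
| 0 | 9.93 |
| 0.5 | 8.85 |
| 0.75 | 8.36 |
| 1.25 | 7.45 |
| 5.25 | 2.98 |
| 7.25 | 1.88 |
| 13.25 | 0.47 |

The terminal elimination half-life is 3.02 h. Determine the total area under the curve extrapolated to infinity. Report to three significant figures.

Trapezoidal AUC_0→13.25:
  [0→0.5]: (9.93+8.85)/2 × 0.5 = 4.695
  [0.5→0.75]: (8.85+8.36)/2 × 0.25 = 2.15125
  [0.75→1.25]: (8.36+7.45)/2 × 0.5 = 3.9525
  [1.25→5.25]: (7.45+2.98)/2 × 4 = 20.86
  [5.25→7.25]: (2.98+1.88)/2 × 2 = 4.86
  [7.25→13.25]: (1.88+0.47)/2 × 6 = 7.05
  Sum = 43.56875 mg/L·h
k_e = ln2 / t½ = 0.693147 / 3.02 = 0.2295 h^-1
Extrapolated tail: C_last / k_e = 0.47 / 0.2295 = 2.048
AUC_0→∞ = 43.56875 + 2.048 = 45.61675 mg/L·h

AUC = 45.6 mg/L·h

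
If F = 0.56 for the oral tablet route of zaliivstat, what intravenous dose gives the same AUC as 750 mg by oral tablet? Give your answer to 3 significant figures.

D_iv = 420 mg

Systemic exposure from an extravascular dose = F × D_ev, so the equivalent IV dose is F × D_ev.
D_iv = F × D_ev = 0.56 × 750 = 420 mg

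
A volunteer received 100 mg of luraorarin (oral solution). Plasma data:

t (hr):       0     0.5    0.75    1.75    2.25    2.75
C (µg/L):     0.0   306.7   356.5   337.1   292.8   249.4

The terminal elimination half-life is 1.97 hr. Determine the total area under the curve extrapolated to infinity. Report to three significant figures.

Trapezoidal AUC_0→2.75:
  [0→0.5]: (0.0+306.7)/2 × 0.5 = 76.675
  [0.5→0.75]: (306.7+356.5)/2 × 0.25 = 82.9
  [0.75→1.75]: (356.5+337.1)/2 × 1 = 346.8
  [1.75→2.25]: (337.1+292.8)/2 × 0.5 = 157.475
  [2.25→2.75]: (292.8+249.4)/2 × 0.5 = 135.55
  Sum = 799.4 µg/L·hr
k_e = ln2 / t½ = 0.693147 / 1.97 = 0.3519 hr^-1
Extrapolated tail: C_last / k_e = 249.4 / 0.3519 = 708.724
AUC_0→∞ = 799.4 + 708.724 = 1508.124 µg/L·hr

AUC = 1510 µg/L·hr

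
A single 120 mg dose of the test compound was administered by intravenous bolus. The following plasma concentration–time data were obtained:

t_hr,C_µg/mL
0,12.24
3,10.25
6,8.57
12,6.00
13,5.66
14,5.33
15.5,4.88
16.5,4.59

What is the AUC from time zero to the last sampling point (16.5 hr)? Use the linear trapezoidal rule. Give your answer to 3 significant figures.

Trapezoidal AUC_0→16.5:
  [0→3]: (12.24+10.25)/2 × 3 = 33.735
  [3→6]: (10.25+8.57)/2 × 3 = 28.23
  [6→12]: (8.57+6.00)/2 × 6 = 43.71
  [12→13]: (6.00+5.66)/2 × 1 = 5.83
  [13→14]: (5.66+5.33)/2 × 1 = 5.495
  [14→15.5]: (5.33+4.88)/2 × 1.5 = 7.6575
  [15.5→16.5]: (4.88+4.59)/2 × 1 = 4.735
  Sum = 129.3925 µg/mL·hr

AUC = 129 µg/mL·hr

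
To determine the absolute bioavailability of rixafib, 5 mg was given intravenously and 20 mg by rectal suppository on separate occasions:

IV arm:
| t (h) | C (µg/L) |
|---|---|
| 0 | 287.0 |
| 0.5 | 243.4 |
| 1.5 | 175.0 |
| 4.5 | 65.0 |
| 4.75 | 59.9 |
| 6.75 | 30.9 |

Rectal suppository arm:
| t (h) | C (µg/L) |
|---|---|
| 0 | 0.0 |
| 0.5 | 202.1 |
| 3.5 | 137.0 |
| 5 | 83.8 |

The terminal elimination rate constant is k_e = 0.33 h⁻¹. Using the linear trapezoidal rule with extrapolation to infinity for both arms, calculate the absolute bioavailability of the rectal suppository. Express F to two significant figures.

Trapezoidal AUC_0→6.75 (IV):
  [0→0.5]: (287.0+243.4)/2 × 0.5 = 132.6
  [0.5→1.5]: (243.4+175.0)/2 × 1 = 209.2
  [1.5→4.5]: (175.0+65.0)/2 × 3 = 360.0
  [4.5→4.75]: (65.0+59.9)/2 × 0.25 = 15.6125
  [4.75→6.75]: (59.9+30.9)/2 × 2 = 90.8
  Sum = 808.2125 µg/L·h
IV tail: 30.9/0.33 = 93.636; AUC_iv,0→∞ = 808.2125 + 93.636 = 901.8485 µg/L·h
Trapezoidal AUC_0→5 (rectal suppository):
  [0→0.5]: (0.0+202.1)/2 × 0.5 = 50.525
  [0.5→3.5]: (202.1+137.0)/2 × 3 = 508.65
  [3.5→5]: (137.0+83.8)/2 × 1.5 = 165.6
  Sum = 724.775 µg/L·h
rectal suppository tail: 83.8/0.33 = 253.939; AUC_ev,0→∞ = 724.775 + 253.939 = 978.714 µg/L·h
F = (AUC_ev/D_ev)/(AUC_iv/D_iv) = (978.714/20)/(901.8485/5) = 48.9357/180.3697 = 0.2713

F = 0.27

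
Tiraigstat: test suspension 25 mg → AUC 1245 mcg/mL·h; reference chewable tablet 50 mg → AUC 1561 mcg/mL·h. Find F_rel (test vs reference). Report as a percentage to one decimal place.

F_rel = (AUC_test/D_test) / (AUC_ref/D_ref)
      = (1245/25) / (1561/50)
      = 49.8 / 31.22 = 1.5951 = 159.51%

F_rel = 159.5%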